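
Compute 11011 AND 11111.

AND: 1 only when both bits are 1
  11011
& 11111
-------
  11011
Decimal: 27 & 31 = 27



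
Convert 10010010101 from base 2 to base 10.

Sum of powers of 2 for each 1-bit:
2^0 + 2^2 + 2^4 + 2^7 + 2^10
= 1 + 4 + 16 + 128 + 1024
= 1173



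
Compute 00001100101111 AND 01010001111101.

AND: 1 only when both bits are 1
  00001100101111
& 01010001111101
----------------
  00000000101101
Decimal: 815 & 5245 = 45



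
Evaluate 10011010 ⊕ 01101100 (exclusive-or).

XOR: 1 when bits differ
  10011010
^ 01101100
----------
  11110110
Decimal: 154 ^ 108 = 246



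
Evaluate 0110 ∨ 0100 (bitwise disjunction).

OR: 1 when either bit is 1
  0110
| 0100
------
  0110
Decimal: 6 | 4 = 6



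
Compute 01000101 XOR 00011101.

XOR: 1 when bits differ
  01000101
^ 00011101
----------
  01011000
Decimal: 69 ^ 29 = 88



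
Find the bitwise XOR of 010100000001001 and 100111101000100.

XOR: 1 when bits differ
  010100000001001
^ 100111101000100
-----------------
  110011101001101
Decimal: 10249 ^ 20292 = 26445



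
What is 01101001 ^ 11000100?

XOR: 1 when bits differ
  01101001
^ 11000100
----------
  10101101
Decimal: 105 ^ 196 = 173



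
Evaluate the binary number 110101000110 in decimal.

Sum of powers of 2 for each 1-bit:
2^1 + 2^2 + 2^6 + 2^8 + 2^10 + 2^11
= 2 + 4 + 64 + 256 + 1024 + 2048
= 3398



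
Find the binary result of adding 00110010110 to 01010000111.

Add column by column from the right: bit + bit + carry-in; write the sum mod 2, carry 1 when the sum is 2 or 3.
carry:  11100001100
        00110010110
+       01010000111
-------------------
       010000011101
(the carry out of the leftmost column, 0, becomes the leading bit)
Decimal check:
  00110010110 = 256 + 128 + 16 + 4 + 2 = 406
  01010000111 = 512 + 128 + 4 + 2 + 1 = 647
  406 + 647 = 1053, and 010000011101 = 1024 + 16 + 8 + 4 + 1 = 1053 ✓



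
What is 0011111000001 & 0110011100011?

AND: 1 only when both bits are 1
  0011111000001
& 0110011100011
---------------
  0010011000001
Decimal: 1985 & 3299 = 1217



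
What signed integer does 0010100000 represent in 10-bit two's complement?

Binary: 0010100000
Sign bit: 0 (non-negative)
Read directly as an unsigned value:
0010100000 = 128 + 32 = 160
Value: 160



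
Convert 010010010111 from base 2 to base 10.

Sum of powers of 2 for each 1-bit:
2^0 + 2^1 + 2^2 + 2^4 + 2^7 + 2^10
= 1 + 2 + 4 + 16 + 128 + 1024
= 1175



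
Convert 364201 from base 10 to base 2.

Using repeated division by 2:
364201 ÷ 2 = 182100 remainder 1
182100 ÷ 2 = 91050 remainder 0
91050 ÷ 2 = 45525 remainder 0
45525 ÷ 2 = 22762 remainder 1
22762 ÷ 2 = 11381 remainder 0
11381 ÷ 2 = 5690 remainder 1
5690 ÷ 2 = 2845 remainder 0
2845 ÷ 2 = 1422 remainder 1
1422 ÷ 2 = 711 remainder 0
711 ÷ 2 = 355 remainder 1
355 ÷ 2 = 177 remainder 1
177 ÷ 2 = 88 remainder 1
88 ÷ 2 = 44 remainder 0
44 ÷ 2 = 22 remainder 0
22 ÷ 2 = 11 remainder 0
11 ÷ 2 = 5 remainder 1
5 ÷ 2 = 2 remainder 1
2 ÷ 2 = 1 remainder 0
1 ÷ 2 = 0 remainder 1
Reading remainders bottom to top: 1011000111010101001



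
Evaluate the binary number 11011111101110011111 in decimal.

Sum of powers of 2 for each 1-bit:
2^0 + 2^1 + 2^2 + 2^3 + 2^4 + 2^7 + 2^8 + 2^9 + 2^11 + 2^12 + 2^13 + 2^14 + 2^15 + 2^16 + 2^18 + 2^19
= 1 + 2 + 4 + 8 + 16 + 128 + 256 + 512 + 2048 + 4096 + 8192 + 16384 + 32768 + 65536 + 262144 + 524288
= 916383



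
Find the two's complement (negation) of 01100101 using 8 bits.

Original: 01100101
Step 1 - Invert all bits: 10011010
Step 2 - Add 1: 10011011
Verification: 01100101 + 10011011 = 100000000; discarding the end carry (carry out of the top bit) leaves the 8-bit value 00000000, as required for x + (-x)



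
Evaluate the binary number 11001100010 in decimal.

Sum of powers of 2 for each 1-bit:
2^1 + 2^5 + 2^6 + 2^9 + 2^10
= 2 + 32 + 64 + 512 + 1024
= 1634



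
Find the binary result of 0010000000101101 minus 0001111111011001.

Method 1 - Direct subtraction (column by column from the right: bit − bit − borrow-in; if negative, add 2 and borrow 1 from the next column):
borrow: 0011111110100000
        0010000000101101
-       0001111111011001
------------------------
        0000000001010100

Method 2 - Add two's complement:
Two's complement of 0001111111011001: invert → 1110000000100110, add 1 → 1110000000100111
  0010000000101101
+ 1110000000100111
------------------
 10000000001010100  (end carry out of the top bit = 1)
Discarding the end carry: 0000000001010100
Decimal check:
  0010000000101101 = 8192 + 32 + 8 + 4 + 1 = 8237
  0001111111011001 = 4096 + 2048 + 1024 + 512 + 256 + 128 + 64 + 16 + 8 + 1 = 8153
  8237 - 8153 = 84, and 0000000001010100 = 64 + 16 + 4 = 84 ✓



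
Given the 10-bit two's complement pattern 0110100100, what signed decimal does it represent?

Binary: 0110100100
Sign bit: 0 (non-negative)
Read directly as an unsigned value:
0110100100 = 256 + 128 + 32 + 4 = 420
Value: 420



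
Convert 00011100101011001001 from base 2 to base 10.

Sum of powers of 2 for each 1-bit:
2^0 + 2^3 + 2^6 + 2^7 + 2^9 + 2^11 + 2^14 + 2^15 + 2^16
= 1 + 8 + 64 + 128 + 512 + 2048 + 16384 + 32768 + 65536
= 117449



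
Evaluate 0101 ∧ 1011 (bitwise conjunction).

AND: 1 only when both bits are 1
  0101
& 1011
------
  0001
Decimal: 5 & 11 = 1



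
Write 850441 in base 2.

Using repeated division by 2:
850441 ÷ 2 = 425220 remainder 1
425220 ÷ 2 = 212610 remainder 0
212610 ÷ 2 = 106305 remainder 0
106305 ÷ 2 = 53152 remainder 1
53152 ÷ 2 = 26576 remainder 0
26576 ÷ 2 = 13288 remainder 0
13288 ÷ 2 = 6644 remainder 0
6644 ÷ 2 = 3322 remainder 0
3322 ÷ 2 = 1661 remainder 0
1661 ÷ 2 = 830 remainder 1
830 ÷ 2 = 415 remainder 0
415 ÷ 2 = 207 remainder 1
207 ÷ 2 = 103 remainder 1
103 ÷ 2 = 51 remainder 1
51 ÷ 2 = 25 remainder 1
25 ÷ 2 = 12 remainder 1
12 ÷ 2 = 6 remainder 0
6 ÷ 2 = 3 remainder 0
3 ÷ 2 = 1 remainder 1
1 ÷ 2 = 0 remainder 1
Reading remainders bottom to top: 11001111101000001001



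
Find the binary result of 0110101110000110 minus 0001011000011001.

Method 1 - Direct subtraction (column by column from the right: bit − bit − borrow-in; if negative, add 2 and borrow 1 from the next column):
borrow: 0010100011110010
        0110101110000110
-       0001011000011001
------------------------
        0101010101101101

Method 2 - Add two's complement:
Two's complement of 0001011000011001: invert → 1110100111100110, add 1 → 1110100111100111
  0110101110000110
+ 1110100111100111
------------------
 10101010101101101  (end carry out of the top bit = 1)
Discarding the end carry: 0101010101101101
Decimal check:
  0110101110000110 = 16384 + 8192 + 2048 + 512 + 256 + 128 + 4 + 2 = 27526
  0001011000011001 = 4096 + 1024 + 512 + 16 + 8 + 1 = 5657
  27526 - 5657 = 21869, and 0101010101101101 = 16384 + 4096 + 1024 + 256 + 64 + 32 + 8 + 4 + 1 = 21869 ✓



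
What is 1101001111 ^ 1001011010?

XOR: 1 when bits differ
  1101001111
^ 1001011010
------------
  0100010101
Decimal: 847 ^ 602 = 277



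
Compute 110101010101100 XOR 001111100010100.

XOR: 1 when bits differ
  110101010101100
^ 001111100010100
-----------------
  111010110111000
Decimal: 27308 ^ 7956 = 30136



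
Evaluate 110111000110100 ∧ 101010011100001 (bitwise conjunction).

AND: 1 only when both bits are 1
  110111000110100
& 101010011100001
-----------------
  100010000100000
Decimal: 28212 & 21729 = 17440



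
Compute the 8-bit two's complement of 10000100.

Original (sign bit 1, negative): 10000100
Step 1 - Invert all bits: 01111011
Step 2 - Add 1: 01111100
Verification: 10000100 + 01111100 = 100000000; discarding the end carry (carry out of the top bit) leaves the 8-bit value 00000000, as required for x + (-x)



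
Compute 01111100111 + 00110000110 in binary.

Add column by column from the right: bit + bit + carry-in; write the sum mod 2, carry 1 when the sum is 2 or 3.
carry:  11100001100
        01111100111
+       00110000110
-------------------
       010101101101
(the carry out of the leftmost column, 0, becomes the leading bit)
Decimal check:
  01111100111 = 512 + 256 + 128 + 64 + 32 + 4 + 2 + 1 = 999
  00110000110 = 256 + 128 + 4 + 2 = 390
  999 + 390 = 1389, and 010101101101 = 1024 + 256 + 64 + 32 + 8 + 4 + 1 = 1389 ✓



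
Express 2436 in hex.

Using repeated division by 16 (digits 10–15 are A–F):
2436 ÷ 16 = 152 remainder 4
152 ÷ 16 = 9 remainder 8
9 ÷ 16 = 0 remainder 9
Reading remainders bottom to top: 984



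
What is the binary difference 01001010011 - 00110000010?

Method 1 - Direct subtraction (column by column from the right: bit − bit − borrow-in; if negative, add 2 and borrow 1 from the next column):
borrow: 01100000000
        01001010011
-       00110000010
-------------------
        00011010001

Method 2 - Add two's complement:
Two's complement of 00110000010: invert → 11001111101, add 1 → 11001111110
  01001010011
+ 11001111110
-------------
 100011010001  (end carry out of the top bit = 1)
Discarding the end carry: 00011010001
Decimal check:
  01001010011 = 512 + 64 + 16 + 2 + 1 = 595
  00110000010 = 256 + 128 + 2 = 386
  595 - 386 = 209, and 00011010001 = 128 + 64 + 16 + 1 = 209 ✓



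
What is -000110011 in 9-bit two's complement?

Original: 000110011
Step 1 - Invert all bits: 111001100
Step 2 - Add 1: 111001101
Verification: 000110011 + 111001101 = 1000000000; discarding the end carry (carry out of the top bit) leaves the 9-bit value 000000000, as required for x + (-x)



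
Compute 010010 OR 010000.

OR: 1 when either bit is 1
  010010
| 010000
--------
  010010
Decimal: 18 | 16 = 18



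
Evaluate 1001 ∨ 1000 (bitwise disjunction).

OR: 1 when either bit is 1
  1001
| 1000
------
  1001
Decimal: 9 | 8 = 9



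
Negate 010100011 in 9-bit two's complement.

Original: 010100011
Step 1 - Invert all bits: 101011100
Step 2 - Add 1: 101011101
Verification: 010100011 + 101011101 = 1000000000; discarding the end carry (carry out of the top bit) leaves the 9-bit value 000000000, as required for x + (-x)



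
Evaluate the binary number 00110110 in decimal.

Sum of powers of 2 for each 1-bit:
2^1 + 2^2 + 2^4 + 2^5
= 2 + 4 + 16 + 32
= 54



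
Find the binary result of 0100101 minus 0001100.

Method 1 - Direct subtraction (column by column from the right: bit − bit − borrow-in; if negative, add 2 and borrow 1 from the next column):
borrow: 0110000
        0100101
-       0001100
---------------
        0011001

Method 2 - Add two's complement:
Two's complement of 0001100: invert → 1110011, add 1 → 1110100
  0100101
+ 1110100
---------
 10011001  (end carry out of the top bit = 1)
Discarding the end carry: 0011001
Decimal check:
  0100101 = 32 + 4 + 1 = 37
  0001100 = 8 + 4 = 12
  37 - 12 = 25, and 0011001 = 16 + 8 + 1 = 25 ✓



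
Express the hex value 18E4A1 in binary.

Convert each hex digit to 4 bits:
  1 = 0001
  8 = 1000
  E = 1110
  4 = 0100
  A = 1010
  1 = 0001
Concatenate: 000110001110010010100001



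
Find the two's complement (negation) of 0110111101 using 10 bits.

Original: 0110111101
Step 1 - Invert all bits: 1001000010
Step 2 - Add 1: 1001000011
Verification: 0110111101 + 1001000011 = 10000000000; discarding the end carry (carry out of the top bit) leaves the 10-bit value 0000000000, as required for x + (-x)



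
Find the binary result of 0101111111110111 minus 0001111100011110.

Method 1 - Direct subtraction (column by column from the right: bit − bit − borrow-in; if negative, add 2 and borrow 1 from the next column):
borrow: 0000000000110000
        0101111111110111
-       0001111100011110
------------------------
        0100000011011001

Method 2 - Add two's complement:
Two's complement of 0001111100011110: invert → 1110000011100001, add 1 → 1110000011100010
  0101111111110111
+ 1110000011100010
------------------
 10100000011011001  (end carry out of the top bit = 1)
Discarding the end carry: 0100000011011001
Decimal check:
  0101111111110111 = 16384 + 4096 + 2048 + 1024 + 512 + 256 + 128 + 64 + 32 + 16 + 4 + 2 + 1 = 24567
  0001111100011110 = 4096 + 2048 + 1024 + 512 + 256 + 16 + 8 + 4 + 2 = 7966
  24567 - 7966 = 16601, and 0100000011011001 = 16384 + 128 + 64 + 16 + 8 + 1 = 16601 ✓



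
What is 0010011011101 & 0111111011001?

AND: 1 only when both bits are 1
  0010011011101
& 0111111011001
---------------
  0010011011001
Decimal: 1245 & 4057 = 1241



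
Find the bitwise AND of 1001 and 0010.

AND: 1 only when both bits are 1
  1001
& 0010
------
  0000
Decimal: 9 & 2 = 0



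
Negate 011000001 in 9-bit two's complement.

Original: 011000001
Step 1 - Invert all bits: 100111110
Step 2 - Add 1: 100111111
Verification: 011000001 + 100111111 = 1000000000; discarding the end carry (carry out of the top bit) leaves the 9-bit value 000000000, as required for x + (-x)



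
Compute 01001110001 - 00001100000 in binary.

Method 1 - Direct subtraction (column by column from the right: bit − bit − borrow-in; if negative, add 2 and borrow 1 from the next column):
borrow: 00000000000
        01001110001
-       00001100000
-------------------
        01000010001

Method 2 - Add two's complement:
Two's complement of 00001100000: invert → 11110011111, add 1 → 11110100000
  01001110001
+ 11110100000
-------------
 101000010001  (end carry out of the top bit = 1)
Discarding the end carry: 01000010001
Decimal check:
  01001110001 = 512 + 64 + 32 + 16 + 1 = 625
  00001100000 = 64 + 32 = 96
  625 - 96 = 529, and 01000010001 = 512 + 16 + 1 = 529 ✓



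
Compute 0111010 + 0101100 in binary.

Add column by column from the right: bit + bit + carry-in; write the sum mod 2, carry 1 when the sum is 2 or 3.
carry:  1110000
        0111010
+       0101100
---------------
       01100110
(the carry out of the leftmost column, 0, becomes the leading bit)
Decimal check:
  0111010 = 32 + 16 + 8 + 2 = 58
  0101100 = 32 + 8 + 4 = 44
  58 + 44 = 102, and 01100110 = 64 + 32 + 4 + 2 = 102 ✓



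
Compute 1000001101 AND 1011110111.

AND: 1 only when both bits are 1
  1000001101
& 1011110111
------------
  1000000101
Decimal: 525 & 759 = 517



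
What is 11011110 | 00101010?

OR: 1 when either bit is 1
  11011110
| 00101010
----------
  11111110
Decimal: 222 | 42 = 254



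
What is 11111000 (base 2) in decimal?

Sum of powers of 2 for each 1-bit:
2^3 + 2^4 + 2^5 + 2^6 + 2^7
= 8 + 16 + 32 + 64 + 128
= 248



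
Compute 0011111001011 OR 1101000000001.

OR: 1 when either bit is 1
  0011111001011
| 1101000000001
---------------
  1111111001011
Decimal: 1995 | 6657 = 8139



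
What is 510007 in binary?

Using repeated division by 2:
510007 ÷ 2 = 255003 remainder 1
255003 ÷ 2 = 127501 remainder 1
127501 ÷ 2 = 63750 remainder 1
63750 ÷ 2 = 31875 remainder 0
31875 ÷ 2 = 15937 remainder 1
15937 ÷ 2 = 7968 remainder 1
7968 ÷ 2 = 3984 remainder 0
3984 ÷ 2 = 1992 remainder 0
1992 ÷ 2 = 996 remainder 0
996 ÷ 2 = 498 remainder 0
498 ÷ 2 = 249 remainder 0
249 ÷ 2 = 124 remainder 1
124 ÷ 2 = 62 remainder 0
62 ÷ 2 = 31 remainder 0
31 ÷ 2 = 15 remainder 1
15 ÷ 2 = 7 remainder 1
7 ÷ 2 = 3 remainder 1
3 ÷ 2 = 1 remainder 1
1 ÷ 2 = 0 remainder 1
Reading remainders bottom to top: 1111100100000110111



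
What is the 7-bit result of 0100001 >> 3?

Original: 0100001 (decimal 33)
Shift right by 3 positions
Drop the 3 low bits; fill with zeros on the left
Result: 0000100 (decimal 4)
Equivalent: 33 >> 3 = 33 ÷ 2^3 = 4



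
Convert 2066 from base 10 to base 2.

Using repeated division by 2:
2066 ÷ 2 = 1033 remainder 0
1033 ÷ 2 = 516 remainder 1
516 ÷ 2 = 258 remainder 0
258 ÷ 2 = 129 remainder 0
129 ÷ 2 = 64 remainder 1
64 ÷ 2 = 32 remainder 0
32 ÷ 2 = 16 remainder 0
16 ÷ 2 = 8 remainder 0
8 ÷ 2 = 4 remainder 0
4 ÷ 2 = 2 remainder 0
2 ÷ 2 = 1 remainder 0
1 ÷ 2 = 0 remainder 1
Reading remainders bottom to top: 100000010010



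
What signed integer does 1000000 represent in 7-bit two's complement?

Binary: 1000000
Sign bit: 1 (negative)
Invert: 0111111
Add 1:  1000000
Magnitude: 1000000 = 64
Value: -64



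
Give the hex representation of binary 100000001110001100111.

Group into 4-bit nibbles from right:
  0001 = 1
  0000 = 0
  0001 = 1
  1100 = C
  0110 = 6
  0111 = 7
Result: 101C67



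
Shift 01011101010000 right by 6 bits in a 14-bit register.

Original: 01011101010000 (decimal 5968)
Shift right by 6 positions
Drop the 6 low bits; fill with zeros on the left
Result: 00000001011101 (decimal 93)
Equivalent: 5968 >> 6 = 5968 ÷ 2^6 = 93



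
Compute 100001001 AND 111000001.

AND: 1 only when both bits are 1
  100001001
& 111000001
-----------
  100000001
Decimal: 265 & 449 = 257



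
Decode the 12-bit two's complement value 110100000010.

Binary: 110100000010
Sign bit: 1 (negative)
Invert: 001011111101
Add 1:  001011111110
Magnitude: 001011111110 = 512 + 128 + 64 + 32 + 16 + 8 + 4 + 2 = 766
Value: -766



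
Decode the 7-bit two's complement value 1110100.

Binary: 1110100
Sign bit: 1 (negative)
Invert: 0001011
Add 1:  0001100
Magnitude: 0001100 = 8 + 4 = 12
Value: -12



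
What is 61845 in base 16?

Using repeated division by 16 (digits 10–15 are A–F):
61845 ÷ 16 = 3865 remainder 5
3865 ÷ 16 = 241 remainder 9
241 ÷ 16 = 15 remainder 1
15 ÷ 16 = 0 remainder 15 (F)
Reading remainders bottom to top: F195



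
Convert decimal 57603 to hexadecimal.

Using repeated division by 16 (digits 10–15 are A–F):
57603 ÷ 16 = 3600 remainder 3
3600 ÷ 16 = 225 remainder 0
225 ÷ 16 = 14 remainder 1
14 ÷ 16 = 0 remainder 14 (E)
Reading remainders bottom to top: E103



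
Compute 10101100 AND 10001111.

AND: 1 only when both bits are 1
  10101100
& 10001111
----------
  10001100
Decimal: 172 & 143 = 140



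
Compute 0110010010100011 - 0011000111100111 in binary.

Method 1 - Direct subtraction (column by column from the right: bit − bit − borrow-in; if negative, add 2 and borrow 1 from the next column):
borrow: 0110011111111000
        0110010010100011
-       0011000111100111
------------------------
        0011001010111100

Method 2 - Add two's complement:
Two's complement of 0011000111100111: invert → 1100111000011000, add 1 → 1100111000011001
  0110010010100011
+ 1100111000011001
------------------
 10011001010111100  (end carry out of the top bit = 1)
Discarding the end carry: 0011001010111100
Decimal check:
  0110010010100011 = 16384 + 8192 + 1024 + 128 + 32 + 2 + 1 = 25763
  0011000111100111 = 8192 + 4096 + 256 + 128 + 64 + 32 + 4 + 2 + 1 = 12775
  25763 - 12775 = 12988, and 0011001010111100 = 8192 + 4096 + 512 + 128 + 32 + 16 + 8 + 4 = 12988 ✓



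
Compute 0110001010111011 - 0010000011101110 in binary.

Method 1 - Direct subtraction (column by column from the right: bit − bit − borrow-in; if negative, add 2 and borrow 1 from the next column):
borrow: 0000001110011000
        0110001010111011
-       0010000011101110
------------------------
        0100000111001101

Method 2 - Add two's complement:
Two's complement of 0010000011101110: invert → 1101111100010001, add 1 → 1101111100010010
  0110001010111011
+ 1101111100010010
------------------
 10100000111001101  (end carry out of the top bit = 1)
Discarding the end carry: 0100000111001101
Decimal check:
  0110001010111011 = 16384 + 8192 + 512 + 128 + 32 + 16 + 8 + 2 + 1 = 25275
  0010000011101110 = 8192 + 128 + 64 + 32 + 8 + 4 + 2 = 8430
  25275 - 8430 = 16845, and 0100000111001101 = 16384 + 256 + 128 + 64 + 8 + 4 + 1 = 16845 ✓



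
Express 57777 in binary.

Using repeated division by 2:
57777 ÷ 2 = 28888 remainder 1
28888 ÷ 2 = 14444 remainder 0
14444 ÷ 2 = 7222 remainder 0
7222 ÷ 2 = 3611 remainder 0
3611 ÷ 2 = 1805 remainder 1
1805 ÷ 2 = 902 remainder 1
902 ÷ 2 = 451 remainder 0
451 ÷ 2 = 225 remainder 1
225 ÷ 2 = 112 remainder 1
112 ÷ 2 = 56 remainder 0
56 ÷ 2 = 28 remainder 0
28 ÷ 2 = 14 remainder 0
14 ÷ 2 = 7 remainder 0
7 ÷ 2 = 3 remainder 1
3 ÷ 2 = 1 remainder 1
1 ÷ 2 = 0 remainder 1
Reading remainders bottom to top: 1110000110110001



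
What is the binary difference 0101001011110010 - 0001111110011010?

Method 1 - Direct subtraction (column by column from the right: bit − bit − borrow-in; if negative, add 2 and borrow 1 from the next column):
borrow: 0111111000110000
        0101001011110010
-       0001111110011010
------------------------
        0011001101011000

Method 2 - Add two's complement:
Two's complement of 0001111110011010: invert → 1110000001100101, add 1 → 1110000001100110
  0101001011110010
+ 1110000001100110
------------------
 10011001101011000  (end carry out of the top bit = 1)
Discarding the end carry: 0011001101011000
Decimal check:
  0101001011110010 = 16384 + 4096 + 512 + 128 + 64 + 32 + 16 + 2 = 21234
  0001111110011010 = 4096 + 2048 + 1024 + 512 + 256 + 128 + 16 + 8 + 2 = 8090
  21234 - 8090 = 13144, and 0011001101011000 = 8192 + 4096 + 512 + 256 + 64 + 16 + 8 = 13144 ✓



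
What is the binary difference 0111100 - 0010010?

Method 1 - Direct subtraction (column by column from the right: bit − bit − borrow-in; if negative, add 2 and borrow 1 from the next column):
borrow: 0000100
        0111100
-       0010010
---------------
        0101010

Method 2 - Add two's complement:
Two's complement of 0010010: invert → 1101101, add 1 → 1101110
  0111100
+ 1101110
---------
 10101010  (end carry out of the top bit = 1)
Discarding the end carry: 0101010
Decimal check:
  0111100 = 32 + 16 + 8 + 4 = 60
  0010010 = 16 + 2 = 18
  60 - 18 = 42, and 0101010 = 32 + 8 + 2 = 42 ✓



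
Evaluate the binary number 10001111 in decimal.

Sum of powers of 2 for each 1-bit:
2^0 + 2^1 + 2^2 + 2^3 + 2^7
= 1 + 2 + 4 + 8 + 128
= 143



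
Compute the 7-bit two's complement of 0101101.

Original: 0101101
Step 1 - Invert all bits: 1010010
Step 2 - Add 1: 1010011
Verification: 0101101 + 1010011 = 10000000; discarding the end carry (carry out of the top bit) leaves the 7-bit value 0000000, as required for x + (-x)



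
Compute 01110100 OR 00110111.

OR: 1 when either bit is 1
  01110100
| 00110111
----------
  01110111
Decimal: 116 | 55 = 119



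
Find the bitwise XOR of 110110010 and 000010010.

XOR: 1 when bits differ
  110110010
^ 000010010
-----------
  110100000
Decimal: 434 ^ 18 = 416



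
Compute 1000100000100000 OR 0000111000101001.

OR: 1 when either bit is 1
  1000100000100000
| 0000111000101001
------------------
  1000111000101001
Decimal: 34848 | 3625 = 36393



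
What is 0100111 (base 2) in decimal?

Sum of powers of 2 for each 1-bit:
2^0 + 2^1 + 2^2 + 2^5
= 1 + 2 + 4 + 32
= 39



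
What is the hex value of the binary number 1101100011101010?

Group into 4-bit nibbles from right:
  1101 = D
  1000 = 8
  1110 = E
  1010 = A
Result: D8EA



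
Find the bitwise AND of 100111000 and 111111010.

AND: 1 only when both bits are 1
  100111000
& 111111010
-----------
  100111000
Decimal: 312 & 506 = 312



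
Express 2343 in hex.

Using repeated division by 16 (digits 10–15 are A–F):
2343 ÷ 16 = 146 remainder 7
146 ÷ 16 = 9 remainder 2
9 ÷ 16 = 0 remainder 9
Reading remainders bottom to top: 927



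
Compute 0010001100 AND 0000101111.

AND: 1 only when both bits are 1
  0010001100
& 0000101111
------------
  0000001100
Decimal: 140 & 47 = 12



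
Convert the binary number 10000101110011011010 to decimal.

Sum of powers of 2 for each 1-bit:
2^1 + 2^3 + 2^4 + 2^6 + 2^7 + 2^10 + 2^11 + 2^12 + 2^14 + 2^19
= 2 + 8 + 16 + 64 + 128 + 1024 + 2048 + 4096 + 16384 + 524288
= 548058



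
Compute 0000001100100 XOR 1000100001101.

XOR: 1 when bits differ
  0000001100100
^ 1000100001101
---------------
  1000101101001
Decimal: 100 ^ 4365 = 4457



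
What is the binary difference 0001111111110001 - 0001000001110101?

Method 1 - Direct subtraction (column by column from the right: bit − bit − borrow-in; if negative, add 2 and borrow 1 from the next column):
borrow: 0000000011111000
        0001111111110001
-       0001000001110101
------------------------
        0000111101111100

Method 2 - Add two's complement:
Two's complement of 0001000001110101: invert → 1110111110001010, add 1 → 1110111110001011
  0001111111110001
+ 1110111110001011
------------------
 10000111101111100  (end carry out of the top bit = 1)
Discarding the end carry: 0000111101111100
Decimal check:
  0001111111110001 = 4096 + 2048 + 1024 + 512 + 256 + 128 + 64 + 32 + 16 + 1 = 8177
  0001000001110101 = 4096 + 64 + 32 + 16 + 4 + 1 = 4213
  8177 - 4213 = 3964, and 0000111101111100 = 2048 + 1024 + 512 + 256 + 64 + 32 + 16 + 8 + 4 = 3964 ✓



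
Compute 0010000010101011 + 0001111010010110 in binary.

Add column by column from the right: bit + bit + carry-in; write the sum mod 2, carry 1 when the sum is 2 or 3.
carry:  0000000101111100
        0010000010101011
+       0001111010010110
------------------------
       00011111101000001
(the carry out of the leftmost column, 0, becomes the leading bit)
Decimal check:
  0010000010101011 = 8192 + 128 + 32 + 8 + 2 + 1 = 8363
  0001111010010110 = 4096 + 2048 + 1024 + 512 + 128 + 16 + 4 + 2 = 7830
  8363 + 7830 = 16193, and 00011111101000001 = 8192 + 4096 + 2048 + 1024 + 512 + 256 + 64 + 1 = 16193 ✓



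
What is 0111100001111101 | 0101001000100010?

OR: 1 when either bit is 1
  0111100001111101
| 0101001000100010
------------------
  0111101001111111
Decimal: 30845 | 21026 = 31359



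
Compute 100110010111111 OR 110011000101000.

OR: 1 when either bit is 1
  100110010111111
| 110011000101000
-----------------
  110111010111111
Decimal: 19647 | 26152 = 28351



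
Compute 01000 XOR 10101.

XOR: 1 when bits differ
  01000
^ 10101
-------
  11101
Decimal: 8 ^ 21 = 29



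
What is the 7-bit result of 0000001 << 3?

Original: 0000001 (decimal 1)
Shift left by 3 positions
Append 3 zeros on the right
Result: 0001000 (decimal 8)
Equivalent: 1 << 3 = 1 × 2^3 = 8



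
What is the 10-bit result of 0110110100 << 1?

Original: 0110110100 (decimal 436)
Shift left by 1 position
Append 1 zero on the right
Result: 1101101000 (decimal 872)
Equivalent: 436 << 1 = 436 × 2^1 = 872



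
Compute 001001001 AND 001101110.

AND: 1 only when both bits are 1
  001001001
& 001101110
-----------
  001001000
Decimal: 73 & 110 = 72



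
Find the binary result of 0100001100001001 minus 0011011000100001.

Method 1 - Direct subtraction (column by column from the right: bit − bit − borrow-in; if negative, add 2 and borrow 1 from the next column):
borrow: 0111100111000000
        0100001100001001
-       0011011000100001
------------------------
        0000110011101000

Method 2 - Add two's complement:
Two's complement of 0011011000100001: invert → 1100100111011110, add 1 → 1100100111011111
  0100001100001001
+ 1100100111011111
------------------
 10000110011101000  (end carry out of the top bit = 1)
Discarding the end carry: 0000110011101000
Decimal check:
  0100001100001001 = 16384 + 512 + 256 + 8 + 1 = 17161
  0011011000100001 = 8192 + 4096 + 1024 + 512 + 32 + 1 = 13857
  17161 - 13857 = 3304, and 0000110011101000 = 2048 + 1024 + 128 + 64 + 32 + 8 = 3304 ✓



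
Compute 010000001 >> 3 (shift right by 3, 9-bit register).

Original: 010000001 (decimal 129)
Shift right by 3 positions
Drop the 3 low bits; fill with zeros on the left
Result: 000010000 (decimal 16)
Equivalent: 129 >> 3 = 129 ÷ 2^3 = 16



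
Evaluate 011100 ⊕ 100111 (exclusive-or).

XOR: 1 when bits differ
  011100
^ 100111
--------
  111011
Decimal: 28 ^ 39 = 59



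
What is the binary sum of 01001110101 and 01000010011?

Add column by column from the right: bit + bit + carry-in; write the sum mod 2, carry 1 when the sum is 2 or 3.
carry:  10011101110
        01001110101
+       01000010011
-------------------
       010010001000
(the carry out of the leftmost column, 0, becomes the leading bit)
Decimal check:
  01001110101 = 512 + 64 + 32 + 16 + 4 + 1 = 629
  01000010011 = 512 + 16 + 2 + 1 = 531
  629 + 531 = 1160, and 010010001000 = 1024 + 128 + 8 = 1160 ✓



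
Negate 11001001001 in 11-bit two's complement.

Original (sign bit 1, negative): 11001001001
Step 1 - Invert all bits: 00110110110
Step 2 - Add 1: 00110110111
Verification: 11001001001 + 00110110111 = 100000000000; discarding the end carry (carry out of the top bit) leaves the 11-bit value 00000000000, as required for x + (-x)



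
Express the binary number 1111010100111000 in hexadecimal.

Group into 4-bit nibbles from right:
  1111 = F
  0101 = 5
  0011 = 3
  1000 = 8
Result: F538



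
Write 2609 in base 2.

Using repeated division by 2:
2609 ÷ 2 = 1304 remainder 1
1304 ÷ 2 = 652 remainder 0
652 ÷ 2 = 326 remainder 0
326 ÷ 2 = 163 remainder 0
163 ÷ 2 = 81 remainder 1
81 ÷ 2 = 40 remainder 1
40 ÷ 2 = 20 remainder 0
20 ÷ 2 = 10 remainder 0
10 ÷ 2 = 5 remainder 0
5 ÷ 2 = 2 remainder 1
2 ÷ 2 = 1 remainder 0
1 ÷ 2 = 0 remainder 1
Reading remainders bottom to top: 101000110001



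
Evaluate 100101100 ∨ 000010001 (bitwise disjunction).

OR: 1 when either bit is 1
  100101100
| 000010001
-----------
  100111101
Decimal: 300 | 17 = 317



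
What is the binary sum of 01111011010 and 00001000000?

Add column by column from the right: bit + bit + carry-in; write the sum mod 2, carry 1 when the sum is 2 or 3.
carry:  11110000000
        01111011010
+       00001000000
-------------------
       010000011010
(the carry out of the leftmost column, 0, becomes the leading bit)
Decimal check:
  01111011010 = 512 + 256 + 128 + 64 + 16 + 8 + 2 = 986
  00001000000 = 64
  986 + 64 = 1050, and 010000011010 = 1024 + 16 + 8 + 2 = 1050 ✓



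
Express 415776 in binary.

Using repeated division by 2:
415776 ÷ 2 = 207888 remainder 0
207888 ÷ 2 = 103944 remainder 0
103944 ÷ 2 = 51972 remainder 0
51972 ÷ 2 = 25986 remainder 0
25986 ÷ 2 = 12993 remainder 0
12993 ÷ 2 = 6496 remainder 1
6496 ÷ 2 = 3248 remainder 0
3248 ÷ 2 = 1624 remainder 0
1624 ÷ 2 = 812 remainder 0
812 ÷ 2 = 406 remainder 0
406 ÷ 2 = 203 remainder 0
203 ÷ 2 = 101 remainder 1
101 ÷ 2 = 50 remainder 1
50 ÷ 2 = 25 remainder 0
25 ÷ 2 = 12 remainder 1
12 ÷ 2 = 6 remainder 0
6 ÷ 2 = 3 remainder 0
3 ÷ 2 = 1 remainder 1
1 ÷ 2 = 0 remainder 1
Reading remainders bottom to top: 1100101100000100000



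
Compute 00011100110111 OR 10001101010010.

OR: 1 when either bit is 1
  00011100110111
| 10001101010010
----------------
  10011101110111
Decimal: 1847 | 9042 = 10103



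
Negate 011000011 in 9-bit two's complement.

Original: 011000011
Step 1 - Invert all bits: 100111100
Step 2 - Add 1: 100111101
Verification: 011000011 + 100111101 = 1000000000; discarding the end carry (carry out of the top bit) leaves the 9-bit value 000000000, as required for x + (-x)



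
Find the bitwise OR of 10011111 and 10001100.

OR: 1 when either bit is 1
  10011111
| 10001100
----------
  10011111
Decimal: 159 | 140 = 159



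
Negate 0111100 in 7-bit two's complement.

Original: 0111100
Step 1 - Invert all bits: 1000011
Step 2 - Add 1: 1000100
Verification: 0111100 + 1000100 = 10000000; discarding the end carry (carry out of the top bit) leaves the 7-bit value 0000000, as required for x + (-x)



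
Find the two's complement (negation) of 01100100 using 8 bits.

Original: 01100100
Step 1 - Invert all bits: 10011011
Step 2 - Add 1: 10011100
Verification: 01100100 + 10011100 = 100000000; discarding the end carry (carry out of the top bit) leaves the 8-bit value 00000000, as required for x + (-x)



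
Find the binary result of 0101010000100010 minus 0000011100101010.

Method 1 - Direct subtraction (column by column from the right: bit − bit − borrow-in; if negative, add 2 and borrow 1 from the next column):
borrow: 0001111111110000
        0101010000100010
-       0000011100101010
------------------------
        0100110011111000

Method 2 - Add two's complement:
Two's complement of 0000011100101010: invert → 1111100011010101, add 1 → 1111100011010110
  0101010000100010
+ 1111100011010110
------------------
 10100110011111000  (end carry out of the top bit = 1)
Discarding the end carry: 0100110011111000
Decimal check:
  0101010000100010 = 16384 + 4096 + 1024 + 32 + 2 = 21538
  0000011100101010 = 1024 + 512 + 256 + 32 + 8 + 2 = 1834
  21538 - 1834 = 19704, and 0100110011111000 = 16384 + 2048 + 1024 + 128 + 64 + 32 + 16 + 8 = 19704 ✓



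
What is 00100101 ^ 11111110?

XOR: 1 when bits differ
  00100101
^ 11111110
----------
  11011011
Decimal: 37 ^ 254 = 219



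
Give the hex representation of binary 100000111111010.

Group into 4-bit nibbles from right:
  0100 = 4
  0001 = 1
  1111 = F
  1010 = A
Result: 41FA



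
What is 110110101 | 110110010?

OR: 1 when either bit is 1
  110110101
| 110110010
-----------
  110110111
Decimal: 437 | 434 = 439



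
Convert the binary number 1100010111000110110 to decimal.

Sum of powers of 2 for each 1-bit:
2^1 + 2^2 + 2^4 + 2^5 + 2^9 + 2^10 + 2^11 + 2^13 + 2^17 + 2^18
= 2 + 4 + 16 + 32 + 512 + 1024 + 2048 + 8192 + 131072 + 262144
= 405046



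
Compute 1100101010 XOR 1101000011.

XOR: 1 when bits differ
  1100101010
^ 1101000011
------------
  0001101001
Decimal: 810 ^ 835 = 105



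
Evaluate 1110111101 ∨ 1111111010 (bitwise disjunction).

OR: 1 when either bit is 1
  1110111101
| 1111111010
------------
  1111111111
Decimal: 957 | 1018 = 1023



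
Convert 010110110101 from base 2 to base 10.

Sum of powers of 2 for each 1-bit:
2^0 + 2^2 + 2^4 + 2^5 + 2^7 + 2^8 + 2^10
= 1 + 4 + 16 + 32 + 128 + 256 + 1024
= 1461



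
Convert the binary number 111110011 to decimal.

Sum of powers of 2 for each 1-bit:
2^0 + 2^1 + 2^4 + 2^5 + 2^6 + 2^7 + 2^8
= 1 + 2 + 16 + 32 + 64 + 128 + 256
= 499



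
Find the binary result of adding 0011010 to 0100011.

Add column by column from the right: bit + bit + carry-in; write the sum mod 2, carry 1 when the sum is 2 or 3.
carry:  0000100
        0011010
+       0100011
---------------
       00111101
(the carry out of the leftmost column, 0, becomes the leading bit)
Decimal check:
  0011010 = 16 + 8 + 2 = 26
  0100011 = 32 + 2 + 1 = 35
  26 + 35 = 61, and 00111101 = 32 + 16 + 8 + 4 + 1 = 61 ✓



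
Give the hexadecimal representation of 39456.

Using repeated division by 16 (digits 10–15 are A–F):
39456 ÷ 16 = 2466 remainder 0
2466 ÷ 16 = 154 remainder 2
154 ÷ 16 = 9 remainder 10 (A)
9 ÷ 16 = 0 remainder 9
Reading remainders bottom to top: 9A20



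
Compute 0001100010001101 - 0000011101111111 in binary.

Method 1 - Direct subtraction (column by column from the right: bit − bit − borrow-in; if negative, add 2 and borrow 1 from the next column):
borrow: 0000111011111100
        0001100010001101
-       0000011101111111
------------------------
        0001000100001110

Method 2 - Add two's complement:
Two's complement of 0000011101111111: invert → 1111100010000000, add 1 → 1111100010000001
  0001100010001101
+ 1111100010000001
------------------
 10001000100001110  (end carry out of the top bit = 1)
Discarding the end carry: 0001000100001110
Decimal check:
  0001100010001101 = 4096 + 2048 + 128 + 8 + 4 + 1 = 6285
  0000011101111111 = 1024 + 512 + 256 + 64 + 32 + 16 + 8 + 4 + 2 + 1 = 1919
  6285 - 1919 = 4366, and 0001000100001110 = 4096 + 256 + 8 + 4 + 2 = 4366 ✓



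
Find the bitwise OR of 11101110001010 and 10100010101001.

OR: 1 when either bit is 1
  11101110001010
| 10100010101001
----------------
  11101110101011
Decimal: 15242 | 10409 = 15275



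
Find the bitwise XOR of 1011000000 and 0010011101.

XOR: 1 when bits differ
  1011000000
^ 0010011101
------------
  1001011101
Decimal: 704 ^ 157 = 605



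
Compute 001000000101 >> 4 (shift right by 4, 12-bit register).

Original: 001000000101 (decimal 517)
Shift right by 4 positions
Drop the 4 low bits; fill with zeros on the left
Result: 000000100000 (decimal 32)
Equivalent: 517 >> 4 = 517 ÷ 2^4 = 32



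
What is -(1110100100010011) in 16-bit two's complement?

Original (sign bit 1, negative): 1110100100010011
Step 1 - Invert all bits: 0001011011101100
Step 2 - Add 1: 0001011011101101
Verification: 1110100100010011 + 0001011011101101 = 10000000000000000; discarding the end carry (carry out of the top bit) leaves the 16-bit value 0000000000000000, as required for x + (-x)



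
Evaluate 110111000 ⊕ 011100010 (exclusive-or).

XOR: 1 when bits differ
  110111000
^ 011100010
-----------
  101011010
Decimal: 440 ^ 226 = 346



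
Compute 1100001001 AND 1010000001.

AND: 1 only when both bits are 1
  1100001001
& 1010000001
------------
  1000000001
Decimal: 777 & 641 = 513



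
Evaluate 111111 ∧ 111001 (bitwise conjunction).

AND: 1 only when both bits are 1
  111111
& 111001
--------
  111001
Decimal: 63 & 57 = 57



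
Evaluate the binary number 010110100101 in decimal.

Sum of powers of 2 for each 1-bit:
2^0 + 2^2 + 2^5 + 2^7 + 2^8 + 2^10
= 1 + 4 + 32 + 128 + 256 + 1024
= 1445



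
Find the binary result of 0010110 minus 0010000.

Method 1 - Direct subtraction (column by column from the right: bit − bit − borrow-in; if negative, add 2 and borrow 1 from the next column):
borrow: 0000000
        0010110
-       0010000
---------------
        0000110

Method 2 - Add two's complement:
Two's complement of 0010000: invert → 1101111, add 1 → 1110000
  0010110
+ 1110000
---------
 10000110  (end carry out of the top bit = 1)
Discarding the end carry: 0000110
Decimal check:
  0010110 = 16 + 4 + 2 = 22
  0010000 = 16
  22 - 16 = 6, and 0000110 = 4 + 2 = 6 ✓



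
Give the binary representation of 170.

Using repeated division by 2:
170 ÷ 2 = 85 remainder 0
85 ÷ 2 = 42 remainder 1
42 ÷ 2 = 21 remainder 0
21 ÷ 2 = 10 remainder 1
10 ÷ 2 = 5 remainder 0
5 ÷ 2 = 2 remainder 1
2 ÷ 2 = 1 remainder 0
1 ÷ 2 = 0 remainder 1
Reading remainders bottom to top: 10101010



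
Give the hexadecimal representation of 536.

Using repeated division by 16 (digits 10–15 are A–F):
536 ÷ 16 = 33 remainder 8
33 ÷ 16 = 2 remainder 1
2 ÷ 16 = 0 remainder 2
Reading remainders bottom to top: 218



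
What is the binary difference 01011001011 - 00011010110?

Method 1 - Direct subtraction (column by column from the right: bit − bit − borrow-in; if negative, add 2 and borrow 1 from the next column):
borrow: 01111101000
        01011001011
-       00011010110
-------------------
        00111110101

Method 2 - Add two's complement:
Two's complement of 00011010110: invert → 11100101001, add 1 → 11100101010
  01011001011
+ 11100101010
-------------
 100111110101  (end carry out of the top bit = 1)
Discarding the end carry: 00111110101
Decimal check:
  01011001011 = 512 + 128 + 64 + 8 + 2 + 1 = 715
  00011010110 = 128 + 64 + 16 + 4 + 2 = 214
  715 - 214 = 501, and 00111110101 = 256 + 128 + 64 + 32 + 16 + 4 + 1 = 501 ✓



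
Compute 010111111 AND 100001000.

AND: 1 only when both bits are 1
  010111111
& 100001000
-----------
  000001000
Decimal: 191 & 264 = 8



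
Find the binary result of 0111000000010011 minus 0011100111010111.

Method 1 - Direct subtraction (column by column from the right: bit − bit − borrow-in; if negative, add 2 and borrow 1 from the next column):
borrow: 0111111111111000
        0111000000010011
-       0011100111010111
------------------------
        0011011000111100

Method 2 - Add two's complement:
Two's complement of 0011100111010111: invert → 1100011000101000, add 1 → 1100011000101001
  0111000000010011
+ 1100011000101001
------------------
 10011011000111100  (end carry out of the top bit = 1)
Discarding the end carry: 0011011000111100
Decimal check:
  0111000000010011 = 16384 + 8192 + 4096 + 16 + 2 + 1 = 28691
  0011100111010111 = 8192 + 4096 + 2048 + 256 + 128 + 64 + 16 + 4 + 2 + 1 = 14807
  28691 - 14807 = 13884, and 0011011000111100 = 8192 + 4096 + 1024 + 512 + 32 + 16 + 8 + 4 = 13884 ✓



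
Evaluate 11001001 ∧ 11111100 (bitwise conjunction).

AND: 1 only when both bits are 1
  11001001
& 11111100
----------
  11001000
Decimal: 201 & 252 = 200

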